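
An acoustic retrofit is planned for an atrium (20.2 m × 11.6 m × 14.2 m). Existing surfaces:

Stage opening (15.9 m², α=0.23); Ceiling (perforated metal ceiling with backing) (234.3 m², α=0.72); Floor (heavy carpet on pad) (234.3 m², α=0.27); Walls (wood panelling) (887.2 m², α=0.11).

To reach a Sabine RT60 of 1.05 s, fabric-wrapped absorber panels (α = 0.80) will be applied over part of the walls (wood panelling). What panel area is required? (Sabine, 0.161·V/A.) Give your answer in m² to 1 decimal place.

A₁ = Σ Sᵢαᵢ = 15.9·0.23 + 234.3·0.72 + 234.3·0.27 + 887.2·0.11 = 333.206 sabins.
Required A₂ = 0.161·3327.344/1.05 = 510.193 sabins.
Absorption to add: 510.193 − 333.206 = 176.987 sabins.
Net gain per m²: Δα = 0.80 − 0.11 = 0.69.
Panel area = 176.987 / 0.69 = 256.5 m².

256.5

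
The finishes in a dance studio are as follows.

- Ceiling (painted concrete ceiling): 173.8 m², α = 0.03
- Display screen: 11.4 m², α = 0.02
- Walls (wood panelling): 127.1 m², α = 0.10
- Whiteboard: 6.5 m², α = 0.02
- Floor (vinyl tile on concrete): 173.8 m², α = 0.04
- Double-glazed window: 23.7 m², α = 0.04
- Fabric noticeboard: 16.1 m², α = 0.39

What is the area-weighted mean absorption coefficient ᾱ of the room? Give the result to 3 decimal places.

S = Σ Sᵢ = 173.8 + 11.4 + 127.1 + 6.5 + 173.8 + 23.7 + 16.1 = 532.4 m².
Σ(Sᵢαᵢ) = 173.8*0.03 + 11.4*0.02 + 127.1*0.10 + 6.5*0.02 + 173.8*0.04 + 23.7*0.04 + 16.1*0.39 = 32.461.
ᾱ = A/S = 0.061.

0.061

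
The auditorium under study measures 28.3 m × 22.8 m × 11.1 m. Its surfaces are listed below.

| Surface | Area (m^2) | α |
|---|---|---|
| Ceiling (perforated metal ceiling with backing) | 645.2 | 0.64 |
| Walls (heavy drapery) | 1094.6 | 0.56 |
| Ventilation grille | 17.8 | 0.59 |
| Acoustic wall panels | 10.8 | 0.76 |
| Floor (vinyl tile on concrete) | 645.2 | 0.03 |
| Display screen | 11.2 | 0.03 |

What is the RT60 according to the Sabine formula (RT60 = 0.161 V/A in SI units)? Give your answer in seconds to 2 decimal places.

1.08 sec

Equivalent absorption area: A = 645.2*0.64 + 1094.6*0.56 + 17.8*0.59 + 10.8*0.76 + 645.2*0.03 + 11.2*0.03 = 1064.306 m^2.
Room volume: 7162.164 m³.
Sabine: RT60 = 0.161 × 7162.164 / 1064.306 = 1.08 s.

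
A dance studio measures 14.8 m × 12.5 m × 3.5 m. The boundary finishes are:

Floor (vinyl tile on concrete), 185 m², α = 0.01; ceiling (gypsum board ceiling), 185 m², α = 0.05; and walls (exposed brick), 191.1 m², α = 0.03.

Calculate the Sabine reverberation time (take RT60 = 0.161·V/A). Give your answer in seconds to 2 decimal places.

Equivalent absorption area: A = 185×0.01 + 185×0.05 + 191.1×0.03 = 16.833 m².
V = 14.8·12.5·3.5 = 647.5 m³.
Sabine: RT60 = 0.161 × 647.5 / 16.833 = 6.19 s.

6.19 seconds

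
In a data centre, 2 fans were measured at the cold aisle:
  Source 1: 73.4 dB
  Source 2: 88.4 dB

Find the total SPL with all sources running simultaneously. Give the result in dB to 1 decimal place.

Converting to relative power and adding: 10^(73.4/10) + 10^(88.4/10) = 7.137e+08.
Combined level = 10 log₁₀(7.137e+08) = 88.5 dB.

88.5 dB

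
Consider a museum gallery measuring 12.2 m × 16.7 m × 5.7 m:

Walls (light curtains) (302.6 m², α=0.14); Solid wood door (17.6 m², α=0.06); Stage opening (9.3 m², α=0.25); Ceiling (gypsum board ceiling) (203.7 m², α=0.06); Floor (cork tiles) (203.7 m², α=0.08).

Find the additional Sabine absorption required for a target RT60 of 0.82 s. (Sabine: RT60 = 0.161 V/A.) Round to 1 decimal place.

A₁ = Σ Sᵢαᵢ = 302.6×0.14 + 17.6×0.06 + 9.3×0.25 + 203.7×0.06 + 203.7×0.08 = 74.263 sabins.
Target A₂ = 0.161·1161.318/0.82 = 228.015 sabins (V = 1161.318 m³).
Additional absorption ΔA = 228.015 − 74.263 = 153.8 sabins.

153.8 sabins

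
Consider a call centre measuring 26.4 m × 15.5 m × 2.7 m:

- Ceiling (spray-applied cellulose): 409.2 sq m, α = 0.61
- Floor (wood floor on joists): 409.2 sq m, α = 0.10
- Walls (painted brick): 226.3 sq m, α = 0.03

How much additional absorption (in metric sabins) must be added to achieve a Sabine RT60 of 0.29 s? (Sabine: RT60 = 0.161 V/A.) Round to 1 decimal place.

316.1 sabins

A₁ = Σ Sᵢαᵢ = 409.2*0.61 + 409.2*0.10 + 226.3*0.03 = 297.321 sabins.
Target A₂ = 0.161·1104.84/0.29 = 613.377 sabins (V = 1104.84 m³).
ΔA = A₂ − A₁ = 613.377 − 297.321 = 316.1 sabins.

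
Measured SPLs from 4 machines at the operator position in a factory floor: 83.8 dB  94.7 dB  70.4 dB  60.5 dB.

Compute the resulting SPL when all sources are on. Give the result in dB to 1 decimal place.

Converting to relative power and adding: 10^(83.8/10) + 10^(94.7/10) + 10^(70.4/10) + 10^(60.5/10) = 3.203e+09.
L_total = 10·log₁₀(3.203e+09) = 95.1 dB.

95.1 dB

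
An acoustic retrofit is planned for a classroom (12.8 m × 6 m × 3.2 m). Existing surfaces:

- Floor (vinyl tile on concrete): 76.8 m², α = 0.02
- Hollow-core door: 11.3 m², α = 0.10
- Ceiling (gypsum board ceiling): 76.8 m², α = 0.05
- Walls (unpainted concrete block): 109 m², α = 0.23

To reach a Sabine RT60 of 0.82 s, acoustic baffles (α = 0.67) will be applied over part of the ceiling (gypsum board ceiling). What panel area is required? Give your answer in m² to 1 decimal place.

26.9

Total absorption A₁ = 76.8·0.02 + 11.3·0.10 + 76.8·0.05 + 109·0.23
  = 1.536 + 1.130 + 3.840 + 25.070 = 31.576 m² sabins.
Required A₂ = 0.161·245.76/0.82 = 48.253 sabins.
ΔA needed = 48.253 − 31.576 = 16.677 sabins.
Each m² of panel replacing the ceiling (gypsum board ceiling) adds (0.67 − 0.05) = 0.62 sabins.
Area = ΔA/Δα = 16.677/0.62 = 26.9 m².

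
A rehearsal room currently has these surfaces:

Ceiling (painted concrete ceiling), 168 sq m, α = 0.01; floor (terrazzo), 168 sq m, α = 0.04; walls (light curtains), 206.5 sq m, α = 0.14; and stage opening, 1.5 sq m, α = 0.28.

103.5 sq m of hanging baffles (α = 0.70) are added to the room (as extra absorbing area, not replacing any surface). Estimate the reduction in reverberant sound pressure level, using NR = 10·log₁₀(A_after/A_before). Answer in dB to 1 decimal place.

Equivalent absorption area: A_before = 168*0.01 + 168*0.04 + 206.5*0.14 + 1.5*0.28 = 37.730 sq m.
Added absorption = 103.5 × 0.70 = 72.450 sabins.
A_after = 37.730 + 72.450 = 110.180 sabins.
Reduction = 10 log₁₀(A_after/A_before) = 10 log₁₀(2.9202) = 4.7 dB.

4.7 dB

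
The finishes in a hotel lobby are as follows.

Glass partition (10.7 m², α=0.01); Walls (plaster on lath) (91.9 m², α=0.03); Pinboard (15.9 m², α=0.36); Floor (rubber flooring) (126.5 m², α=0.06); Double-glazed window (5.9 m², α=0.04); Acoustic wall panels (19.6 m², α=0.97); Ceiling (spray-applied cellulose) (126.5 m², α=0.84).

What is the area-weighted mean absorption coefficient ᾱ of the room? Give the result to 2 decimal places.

0.36

S = Σ Sᵢ = 10.7 + 91.9 + 15.9 + 126.5 + 5.9 + 19.6 + 126.5 = 397.0 m².
A = 10.7×0.01 + 91.9×0.03 + 15.9×0.36 + 126.5×0.06 + 5.9×0.04 + 19.6×0.97 + 126.5×0.84 = 141.686 sabins.
ᾱ = 141.686 / 397.0 = 0.36.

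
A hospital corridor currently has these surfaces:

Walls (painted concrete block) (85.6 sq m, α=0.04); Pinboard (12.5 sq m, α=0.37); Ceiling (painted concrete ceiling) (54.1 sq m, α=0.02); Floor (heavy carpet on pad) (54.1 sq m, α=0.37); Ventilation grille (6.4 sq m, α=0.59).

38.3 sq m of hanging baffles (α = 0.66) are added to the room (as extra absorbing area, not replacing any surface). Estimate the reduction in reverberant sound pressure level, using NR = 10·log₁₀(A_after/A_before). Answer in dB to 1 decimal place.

Equivalent absorption area: A_before = 85.6×0.04 + 12.5×0.37 + 54.1×0.02 + 54.1×0.37 + 6.4×0.59 = 32.924 sq m.
Treatment contributes 38.3·0.66 = 25.278 sabins.
New total A_after = 58.202 sabins.
NR = 10·log₁₀(58.202/32.924) = 2.5 dB.

2.5 dB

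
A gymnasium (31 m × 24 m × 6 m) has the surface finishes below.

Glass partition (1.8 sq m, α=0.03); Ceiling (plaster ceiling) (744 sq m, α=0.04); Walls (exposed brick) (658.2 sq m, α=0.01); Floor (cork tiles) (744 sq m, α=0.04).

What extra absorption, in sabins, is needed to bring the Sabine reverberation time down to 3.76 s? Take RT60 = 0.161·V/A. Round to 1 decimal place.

Total absorption A₁ = 1.8*0.03 + 744*0.04 + 658.2*0.01 + 744*0.04
  = 0.054 + 29.760 + 6.582 + 29.760 = 66.156 sq m sabins.
V = 4464 m³. Required absorption A₂ = 0.161 × 4464 / 3.76 = 191.145 sabins.
Shortfall: 191.145 − 66.156 = 125.0 sabins.

125.0 sabins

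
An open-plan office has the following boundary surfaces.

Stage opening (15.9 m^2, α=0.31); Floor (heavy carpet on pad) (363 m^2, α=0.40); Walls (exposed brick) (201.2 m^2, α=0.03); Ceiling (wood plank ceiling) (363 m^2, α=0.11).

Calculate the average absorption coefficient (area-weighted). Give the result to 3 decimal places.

Total surface area S = 943.1 m^2.
Weighted sum Σ Sα = 196.095.
ᾱ = 196.095 / 943.1 = 0.208.

0.208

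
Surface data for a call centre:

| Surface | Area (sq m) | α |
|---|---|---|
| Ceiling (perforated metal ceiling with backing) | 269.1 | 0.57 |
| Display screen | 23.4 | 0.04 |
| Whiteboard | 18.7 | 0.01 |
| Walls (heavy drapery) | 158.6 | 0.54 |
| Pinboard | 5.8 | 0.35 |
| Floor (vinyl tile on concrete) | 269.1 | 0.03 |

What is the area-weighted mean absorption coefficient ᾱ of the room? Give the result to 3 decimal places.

Total surface area S = 744.7 sq m.
A = 269.1*0.57 + 23.4*0.04 + 18.7*0.01 + 158.6*0.54 + 5.8*0.35 + 269.1*0.03 = 250.257 sabins.
ᾱ = A/S = 0.336.

0.336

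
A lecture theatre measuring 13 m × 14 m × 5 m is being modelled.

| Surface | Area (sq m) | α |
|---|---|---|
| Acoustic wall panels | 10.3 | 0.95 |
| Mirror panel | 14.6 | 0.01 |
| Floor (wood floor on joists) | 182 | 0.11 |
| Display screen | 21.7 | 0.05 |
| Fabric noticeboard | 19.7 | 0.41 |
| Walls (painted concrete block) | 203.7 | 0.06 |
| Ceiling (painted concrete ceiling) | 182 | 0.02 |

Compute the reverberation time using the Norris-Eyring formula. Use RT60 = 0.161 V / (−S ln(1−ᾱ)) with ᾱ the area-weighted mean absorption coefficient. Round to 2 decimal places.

S = Σ Sᵢ = 634.0 sq m.
Σ(Sᵢαᵢ) = 10.3×0.95 + 14.6×0.01 + 182×0.11 + 21.7×0.05 + 19.7×0.41 + 203.7×0.06 + 182×0.02 = 54.975.
ᾱ = 54.975 / 634.0 = 0.0867.
−S·ln(1−ᾱ) = −634.0 × ln(1 − 0.0867) = 57.498.
V = 13 × 14 × 5 = 910 m³.
RT60 = 0.161 × 910 / 57.498 = 2.55 s.

2.55 s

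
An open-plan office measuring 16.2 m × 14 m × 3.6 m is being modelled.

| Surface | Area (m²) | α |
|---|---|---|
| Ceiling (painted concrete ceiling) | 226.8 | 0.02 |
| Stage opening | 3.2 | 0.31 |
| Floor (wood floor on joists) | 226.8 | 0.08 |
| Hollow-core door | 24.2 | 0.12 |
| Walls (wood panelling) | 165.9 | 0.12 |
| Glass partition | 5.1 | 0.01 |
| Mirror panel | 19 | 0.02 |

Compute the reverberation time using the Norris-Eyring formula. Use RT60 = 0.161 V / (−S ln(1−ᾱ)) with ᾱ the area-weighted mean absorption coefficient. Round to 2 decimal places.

S = Σ Sᵢ = 671.0 m².
Absorption A = 226.8×0.02 + 3.2×0.31 + 226.8×0.08 + 24.2×0.12 + 165.9×0.12 + 5.1×0.01 + 19×0.02 = 46.915 sabins.
ᾱ = 46.915 / 671.0 = 0.0699.
−S·ln(1−ᾱ) = −671.0 × ln(1 − 0.0699) = 48.623.
V = 16.2 × 14 × 3.6 = 816.48 m³.
RT60 = 0.161 × 816.48 / 48.623 = 2.70 s.

2.70 s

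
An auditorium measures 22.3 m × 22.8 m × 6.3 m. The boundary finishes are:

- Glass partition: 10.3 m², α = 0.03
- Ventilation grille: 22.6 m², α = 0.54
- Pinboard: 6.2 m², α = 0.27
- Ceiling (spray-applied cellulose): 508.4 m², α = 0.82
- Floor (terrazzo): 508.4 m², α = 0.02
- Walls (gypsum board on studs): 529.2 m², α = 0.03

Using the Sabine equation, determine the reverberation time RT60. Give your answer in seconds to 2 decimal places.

Total absorption A = 10.3*0.03 + 22.6*0.54 + 6.2*0.27 + 508.4*0.82 + 508.4*0.02 + 529.2*0.03
  = 0.309 + 12.204 + 1.674 + 416.888 + 10.168 + 15.876 = 457.119 m² sabins.
Volume V = 22.3 × 22.8 × 6.3 = 3203.172 m³.
Sabine: RT60 = 0.161 × 3203.172 / 457.119 = 1.13 s.

1.13 seconds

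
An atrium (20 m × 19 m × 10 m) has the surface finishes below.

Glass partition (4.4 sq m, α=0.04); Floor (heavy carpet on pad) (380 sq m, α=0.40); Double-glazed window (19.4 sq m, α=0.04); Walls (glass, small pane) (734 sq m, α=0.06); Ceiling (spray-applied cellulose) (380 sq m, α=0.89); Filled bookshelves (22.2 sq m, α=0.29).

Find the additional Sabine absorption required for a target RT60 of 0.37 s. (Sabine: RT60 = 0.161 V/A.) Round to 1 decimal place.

1111.9 sabins

Total absorption A₁ = 4.4×0.04 + 380×0.40 + 19.4×0.04 + 734×0.06 + 380×0.89 + 22.2×0.29
  = 0.176 + 152.000 + 0.776 + 44.040 + 338.200 + 6.438 = 541.630 sq m sabins.
Target A₂ = 0.161·3800/0.37 = 1653.514 sabins (V = 3800 m³).
Shortfall: 1653.514 − 541.630 = 1111.9 sabins.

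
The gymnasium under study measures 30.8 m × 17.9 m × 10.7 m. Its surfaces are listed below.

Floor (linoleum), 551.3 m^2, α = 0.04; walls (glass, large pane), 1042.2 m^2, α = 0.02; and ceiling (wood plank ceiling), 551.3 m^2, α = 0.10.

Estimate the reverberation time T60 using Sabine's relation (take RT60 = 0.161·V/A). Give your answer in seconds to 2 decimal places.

9.69 seconds

Equivalent absorption area: A = 551.3·0.04 + 1042.2·0.02 + 551.3·0.10 = 98.026 m^2.
Volume V = 30.8 × 17.9 × 10.7 = 5899.124 m³.
T = 0.161 V/A = 0.161·5899.124/98.026 = 9.69 s.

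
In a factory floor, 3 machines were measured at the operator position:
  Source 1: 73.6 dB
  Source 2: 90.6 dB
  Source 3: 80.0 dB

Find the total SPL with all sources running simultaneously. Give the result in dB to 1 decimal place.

Converting to relative power and adding: 10^(73.6/10) + 10^(90.6/10) + 10^(80.0/10) = 1.271e+09.
L_total = 10·log₁₀(1.271e+09) = 91.0 dB.

91.0 dB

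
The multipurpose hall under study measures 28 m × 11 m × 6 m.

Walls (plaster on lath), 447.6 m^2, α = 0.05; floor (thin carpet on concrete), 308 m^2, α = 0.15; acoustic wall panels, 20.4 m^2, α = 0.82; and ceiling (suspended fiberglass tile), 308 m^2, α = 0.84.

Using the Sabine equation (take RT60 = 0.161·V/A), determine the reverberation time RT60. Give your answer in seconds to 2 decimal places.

0.86 seconds

Equivalent absorption area: A = 447.6×0.05 + 308×0.15 + 20.4×0.82 + 308×0.84 = 344.028 m^2.
Room volume: 1848 m³.
T = 0.161 V/A = 0.161·1848/344.028 = 0.86 s.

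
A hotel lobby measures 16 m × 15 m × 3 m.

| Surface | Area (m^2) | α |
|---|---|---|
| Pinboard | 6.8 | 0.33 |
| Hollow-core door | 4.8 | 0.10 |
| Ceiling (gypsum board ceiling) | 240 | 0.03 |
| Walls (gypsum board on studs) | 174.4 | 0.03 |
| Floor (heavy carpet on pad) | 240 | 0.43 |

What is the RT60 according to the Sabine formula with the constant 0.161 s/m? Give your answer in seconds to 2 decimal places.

Equivalent absorption area: A = 6.8*0.33 + 4.8*0.10 + 240*0.03 + 174.4*0.03 + 240*0.43 = 118.356 m^2.
Volume V = 16 × 15 × 3 = 720 m³.
Sabine: RT60 = 0.161 × 720 / 118.356 = 0.98 s.

0.98 s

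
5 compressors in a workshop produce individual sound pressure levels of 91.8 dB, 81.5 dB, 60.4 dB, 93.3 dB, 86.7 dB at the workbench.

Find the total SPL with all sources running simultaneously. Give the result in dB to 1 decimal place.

Sum in the linear (power) domain: Σ 10^(Lᵢ/10) = 10^(91.8/10) + 10^(81.5/10) + 10^(60.4/10) + 10^(93.3/10) + 10^(86.7/10) = 4.262e+09.
Back to dB: 10·log₁₀ Σ = 96.3 dB.

96.3 dB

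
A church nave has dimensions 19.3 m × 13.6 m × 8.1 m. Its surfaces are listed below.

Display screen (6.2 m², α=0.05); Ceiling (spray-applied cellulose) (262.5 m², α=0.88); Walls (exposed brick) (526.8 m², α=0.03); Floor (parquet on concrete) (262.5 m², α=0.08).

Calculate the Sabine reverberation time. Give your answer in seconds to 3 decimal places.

Equivalent absorption area: A = 6.2*0.05 + 262.5*0.88 + 526.8*0.03 + 262.5*0.08 = 268.114 m².
V = 19.3·13.6·8.1 = 2126.088 m³.
RT60 = 0.161 · V / A = 0.161 × 2126.088 / 268.114 = 1.277 s.

1.277 s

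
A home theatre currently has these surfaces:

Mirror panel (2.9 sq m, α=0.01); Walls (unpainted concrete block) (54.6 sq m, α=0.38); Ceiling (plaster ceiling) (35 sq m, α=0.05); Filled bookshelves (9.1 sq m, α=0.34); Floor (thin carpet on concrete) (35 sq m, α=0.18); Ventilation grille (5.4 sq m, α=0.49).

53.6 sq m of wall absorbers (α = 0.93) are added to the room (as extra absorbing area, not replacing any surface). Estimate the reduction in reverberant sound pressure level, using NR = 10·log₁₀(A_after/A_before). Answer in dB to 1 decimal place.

3.9 dB

Summing Sᵢαᵢ: 0.029 + 20.748 + 1.750 + 3.094 + 6.300 + 2.646 → A_before = 34.567 sabins.
Treatment contributes 53.6·0.93 = 49.848 sabins.
New total A_after = 84.415 sabins.
NR = 10·log₁₀(84.415/34.567) = 3.9 dB.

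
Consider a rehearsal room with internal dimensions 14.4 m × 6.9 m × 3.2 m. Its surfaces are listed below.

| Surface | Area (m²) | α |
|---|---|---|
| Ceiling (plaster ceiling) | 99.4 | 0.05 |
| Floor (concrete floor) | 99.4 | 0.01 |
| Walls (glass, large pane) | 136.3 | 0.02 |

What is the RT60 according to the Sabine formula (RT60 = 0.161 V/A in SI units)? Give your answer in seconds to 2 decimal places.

Total absorption A = 99.4×0.05 + 99.4×0.01 + 136.3×0.02
  = 4.970 + 0.994 + 2.726 = 8.690 m² sabins.
V = 14.4·6.9·3.2 = 317.952 m³.
Sabine: RT60 = 0.161 × 317.952 / 8.690 = 5.89 s.

5.89 seconds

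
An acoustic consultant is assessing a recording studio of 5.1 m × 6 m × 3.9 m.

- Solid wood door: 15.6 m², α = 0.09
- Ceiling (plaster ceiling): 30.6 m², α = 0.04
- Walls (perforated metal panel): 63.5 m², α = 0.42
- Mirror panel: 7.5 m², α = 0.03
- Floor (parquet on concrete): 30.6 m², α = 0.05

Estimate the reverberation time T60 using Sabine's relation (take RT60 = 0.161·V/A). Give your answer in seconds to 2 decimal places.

0.62 s

A = Σ Sᵢαᵢ = 15.6*0.09 + 30.6*0.04 + 63.5*0.42 + 7.5*0.03 + 30.6*0.05 = 31.053 sabins.
Room volume: 119.34 m³.
Sabine: RT60 = 0.161 × 119.34 / 31.053 = 0.62 s.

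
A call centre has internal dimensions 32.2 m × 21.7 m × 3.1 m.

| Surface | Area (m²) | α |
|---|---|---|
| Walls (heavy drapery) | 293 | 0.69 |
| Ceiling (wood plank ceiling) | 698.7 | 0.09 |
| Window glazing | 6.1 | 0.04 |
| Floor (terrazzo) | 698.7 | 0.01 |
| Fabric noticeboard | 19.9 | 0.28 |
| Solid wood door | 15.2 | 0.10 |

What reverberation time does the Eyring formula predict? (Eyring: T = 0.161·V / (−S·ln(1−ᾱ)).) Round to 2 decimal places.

1.14 s

Total surface area S = 293 + 698.7 + 6.1 + 698.7 + 19.9 + 15.2 = 1731.6 m².
Σ(Sᵢαᵢ) = 293·0.69 + 698.7·0.09 + 6.1·0.04 + 698.7·0.01 + 19.9·0.28 + 15.2·0.10 = 279.376.
ᾱ = 279.376 / 1731.6 = 0.1613.
−S·ln(1−ᾱ) = −1731.6 × ln(1 − 0.1613) = 304.592.
V = 32.2 × 21.7 × 3.1 = 2166.094 m³.
RT60 = 0.161 × 2166.094 / 304.592 = 1.14 s.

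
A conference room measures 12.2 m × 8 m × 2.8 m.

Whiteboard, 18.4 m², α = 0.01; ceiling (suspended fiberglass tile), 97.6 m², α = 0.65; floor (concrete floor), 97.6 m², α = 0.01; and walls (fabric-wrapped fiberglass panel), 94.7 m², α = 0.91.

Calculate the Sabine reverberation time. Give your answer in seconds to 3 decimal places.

Total absorption A = 18.4·0.01 + 97.6·0.65 + 97.6·0.01 + 94.7·0.91
  = 0.184 + 63.440 + 0.976 + 86.177 = 150.777 m² sabins.
Volume V = 12.2 × 8 × 2.8 = 273.28 m³.
RT60 = 0.161 · V / A = 0.161 × 273.28 / 150.777 = 0.292 s.

0.292 s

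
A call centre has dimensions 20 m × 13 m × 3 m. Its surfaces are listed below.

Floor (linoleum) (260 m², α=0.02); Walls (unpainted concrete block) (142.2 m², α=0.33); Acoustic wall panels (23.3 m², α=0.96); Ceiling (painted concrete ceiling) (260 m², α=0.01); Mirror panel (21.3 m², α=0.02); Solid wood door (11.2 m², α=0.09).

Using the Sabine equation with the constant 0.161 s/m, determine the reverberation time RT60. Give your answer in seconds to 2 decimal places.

A = Σ Sᵢαᵢ = 260*0.02 + 142.2*0.33 + 23.3*0.96 + 260*0.01 + 21.3*0.02 + 11.2*0.09 = 78.528 sabins.
Room volume: 780 m³.
Sabine: RT60 = 0.161 × 780 / 78.528 = 1.60 s.

1.60 sec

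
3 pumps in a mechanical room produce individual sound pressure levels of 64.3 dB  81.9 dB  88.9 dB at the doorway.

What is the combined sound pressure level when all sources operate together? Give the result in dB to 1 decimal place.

89.7 dB

Converting to relative power and adding: 10^(64.3/10) + 10^(81.9/10) + 10^(88.9/10) = 9.338e+08.
Combined level = 10 log₁₀(9.338e+08) = 89.7 dB.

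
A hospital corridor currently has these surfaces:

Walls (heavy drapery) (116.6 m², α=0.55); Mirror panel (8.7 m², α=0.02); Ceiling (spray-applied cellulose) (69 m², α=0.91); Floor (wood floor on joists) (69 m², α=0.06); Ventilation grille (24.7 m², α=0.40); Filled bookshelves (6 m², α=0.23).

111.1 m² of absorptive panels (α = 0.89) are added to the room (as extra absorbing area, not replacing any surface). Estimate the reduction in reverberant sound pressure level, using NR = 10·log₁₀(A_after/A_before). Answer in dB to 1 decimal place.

Summing Sᵢαᵢ: 64.130 + 0.174 + 62.790 + 4.140 + 9.880 + 1.380 → A_before = 142.494 sabins.
Treatment contributes 111.1·0.89 = 98.879 sabins.
A_after = 142.494 + 98.879 = 241.373 sabins.
Reduction = 10 log₁₀(A_after/A_before) = 10 log₁₀(1.6939) = 2.3 dB.

2.3 dB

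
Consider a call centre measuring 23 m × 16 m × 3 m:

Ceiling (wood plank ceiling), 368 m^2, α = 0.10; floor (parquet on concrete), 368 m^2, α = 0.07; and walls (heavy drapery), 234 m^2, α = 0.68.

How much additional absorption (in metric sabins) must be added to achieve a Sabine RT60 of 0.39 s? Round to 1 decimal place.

Equivalent absorption area: A₁ = 368×0.10 + 368×0.07 + 234×0.68 = 221.680 m^2.
For T = 0.39 s, need A₂ = 0.161·V/T = 0.161·1104/0.39 = 455.754 sabins.
ΔA = A₂ − A₁ = 455.754 − 221.680 = 234.1 sabins.

234.1 sabins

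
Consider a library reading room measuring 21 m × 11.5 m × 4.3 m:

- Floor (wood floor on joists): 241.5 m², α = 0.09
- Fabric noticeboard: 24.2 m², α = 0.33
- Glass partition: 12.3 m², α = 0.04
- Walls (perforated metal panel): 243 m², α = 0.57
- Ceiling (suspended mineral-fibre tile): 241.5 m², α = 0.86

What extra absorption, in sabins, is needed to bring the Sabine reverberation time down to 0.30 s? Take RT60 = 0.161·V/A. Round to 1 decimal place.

180.9 sabins

A₁ = Σ Sᵢαᵢ = 241.5×0.09 + 24.2×0.33 + 12.3×0.04 + 243×0.57 + 241.5×0.86 = 376.413 sabins.
For T = 0.30 s, need A₂ = 0.161·V/T = 0.161·1038.45/0.30 = 557.302 sabins.
ΔA = A₂ − A₁ = 557.302 − 376.413 = 180.9 sabins.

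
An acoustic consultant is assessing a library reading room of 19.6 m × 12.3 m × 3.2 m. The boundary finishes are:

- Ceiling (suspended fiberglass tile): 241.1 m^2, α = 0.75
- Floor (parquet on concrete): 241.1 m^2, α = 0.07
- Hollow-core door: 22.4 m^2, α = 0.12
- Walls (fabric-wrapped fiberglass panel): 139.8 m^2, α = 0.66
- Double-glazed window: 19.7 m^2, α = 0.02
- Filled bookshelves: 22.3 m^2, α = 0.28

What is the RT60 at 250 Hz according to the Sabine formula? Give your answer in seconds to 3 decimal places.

0.415 seconds

Summing Sᵢαᵢ: 180.825 + 16.877 + 2.688 + 92.268 + 0.394 + 6.244 → A = 299.296 sabins.
V = 19.6·12.3·3.2 = 771.456 m³.
RT60 = 0.161 · V / A = 0.161 × 771.456 / 299.296 = 0.415 s.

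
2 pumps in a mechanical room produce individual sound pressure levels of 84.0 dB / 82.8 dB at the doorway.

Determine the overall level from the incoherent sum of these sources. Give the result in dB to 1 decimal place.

86.5 dB

Σ 10^(Lᵢ/10) = 4.417e+08.
L_total = 10·log₁₀(4.417e+08) = 86.5 dB.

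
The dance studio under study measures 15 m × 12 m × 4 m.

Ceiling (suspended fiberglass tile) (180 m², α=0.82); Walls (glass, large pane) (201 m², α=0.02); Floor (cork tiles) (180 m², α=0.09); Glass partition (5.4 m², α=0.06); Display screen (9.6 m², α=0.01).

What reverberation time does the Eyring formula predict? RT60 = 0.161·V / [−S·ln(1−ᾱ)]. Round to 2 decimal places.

Total surface area S = 180 + 201 + 180 + 5.4 + 9.6 = 576.0 m².
Absorption A = 180·0.82 + 201·0.02 + 180·0.09 + 5.4·0.06 + 9.6·0.01 = 168.240 sabins.
Mean coefficient ᾱ = A/S = 0.2921.
Eyring denominator: −S ln(1−ᾱ) = 198.981.
V = 15 × 12 × 4 = 720 m³.
T = 0.161·V/[−S·ln(1−ᾱ)] = 0.161·720/198.981 = 0.58 s.

0.58 s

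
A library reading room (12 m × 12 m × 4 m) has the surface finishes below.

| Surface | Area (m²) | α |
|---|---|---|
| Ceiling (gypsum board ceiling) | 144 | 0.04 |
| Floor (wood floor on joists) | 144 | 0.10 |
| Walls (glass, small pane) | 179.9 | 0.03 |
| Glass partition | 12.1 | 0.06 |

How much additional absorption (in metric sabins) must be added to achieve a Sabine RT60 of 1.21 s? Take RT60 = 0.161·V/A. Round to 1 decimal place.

50.4 sabins

Equivalent absorption area: A₁ = 144*0.04 + 144*0.10 + 179.9*0.03 + 12.1*0.06 = 26.283 m².
V = 576 m³. Required absorption A₂ = 0.161 × 576 / 1.21 = 76.641 sabins.
Shortfall: 76.641 − 26.283 = 50.4 sabins.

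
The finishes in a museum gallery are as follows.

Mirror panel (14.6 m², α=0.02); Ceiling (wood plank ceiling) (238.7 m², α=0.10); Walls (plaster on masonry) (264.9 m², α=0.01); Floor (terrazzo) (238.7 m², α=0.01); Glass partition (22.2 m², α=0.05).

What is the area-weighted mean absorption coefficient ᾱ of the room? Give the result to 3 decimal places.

Total surface area S = 779.1 m².
Σ(Sᵢαᵢ) = 14.6×0.02 + 238.7×0.10 + 264.9×0.01 + 238.7×0.01 + 22.2×0.05 = 30.308.
ᾱ = A/S = 0.039.

0.039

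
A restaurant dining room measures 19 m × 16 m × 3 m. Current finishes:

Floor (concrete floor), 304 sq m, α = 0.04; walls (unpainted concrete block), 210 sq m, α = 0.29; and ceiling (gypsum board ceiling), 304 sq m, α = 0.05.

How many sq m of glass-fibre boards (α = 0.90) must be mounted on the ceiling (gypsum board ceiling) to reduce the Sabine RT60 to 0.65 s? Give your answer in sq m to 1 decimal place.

A₁ = Σ Sᵢαᵢ = 304×0.04 + 210×0.29 + 304×0.05 = 88.260 sabins.
V = 912 m³. Target absorption A₂ = 0.161 × 912 / 0.65 = 225.895 sabins.
ΔA needed = 225.895 − 88.260 = 137.635 sabins.
Net gain per sq m: Δα = 0.90 − 0.05 = 0.85.
Area = ΔA/Δα = 137.635/0.85 = 161.9 sq m.

161.9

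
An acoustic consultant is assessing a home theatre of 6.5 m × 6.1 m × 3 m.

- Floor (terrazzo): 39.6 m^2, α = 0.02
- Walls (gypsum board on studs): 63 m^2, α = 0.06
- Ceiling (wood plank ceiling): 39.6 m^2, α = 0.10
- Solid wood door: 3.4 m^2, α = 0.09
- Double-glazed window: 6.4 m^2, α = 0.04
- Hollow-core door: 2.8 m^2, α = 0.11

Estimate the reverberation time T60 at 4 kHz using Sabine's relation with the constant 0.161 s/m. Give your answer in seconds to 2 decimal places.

2.04 s

Equivalent absorption area: A = 39.6·0.02 + 63·0.06 + 39.6·0.10 + 3.4·0.09 + 6.4·0.04 + 2.8·0.11 = 9.402 m^2.
Volume V = 6.5 × 6.1 × 3 = 118.95 m³.
T = 0.161 V/A = 0.161·118.95/9.402 = 2.04 s.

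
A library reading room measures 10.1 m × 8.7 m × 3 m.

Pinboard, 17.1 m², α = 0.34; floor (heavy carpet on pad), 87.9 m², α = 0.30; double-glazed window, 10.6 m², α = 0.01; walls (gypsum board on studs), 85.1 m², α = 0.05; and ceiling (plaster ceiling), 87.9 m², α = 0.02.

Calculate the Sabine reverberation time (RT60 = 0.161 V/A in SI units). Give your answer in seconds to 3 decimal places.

A = Σ Sᵢαᵢ = 17.1·0.34 + 87.9·0.30 + 10.6·0.01 + 85.1·0.05 + 87.9·0.02 = 38.303 sabins.
V = 10.1·8.7·3 = 263.61 m³.
Sabine: RT60 = 0.161 × 263.61 / 38.303 = 1.108 s.

1.108 sec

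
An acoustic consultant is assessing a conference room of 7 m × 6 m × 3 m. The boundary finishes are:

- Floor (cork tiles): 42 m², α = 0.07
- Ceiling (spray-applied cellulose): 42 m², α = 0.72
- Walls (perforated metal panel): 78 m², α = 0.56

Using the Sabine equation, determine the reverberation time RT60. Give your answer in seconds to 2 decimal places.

A = Σ Sᵢαᵢ = 42×0.07 + 42×0.72 + 78×0.56 = 76.860 sabins.
V = 7·6·3 = 126 m³.
RT60 = 0.161 · V / A = 0.161 × 126 / 76.860 = 0.26 s.

0.26 seconds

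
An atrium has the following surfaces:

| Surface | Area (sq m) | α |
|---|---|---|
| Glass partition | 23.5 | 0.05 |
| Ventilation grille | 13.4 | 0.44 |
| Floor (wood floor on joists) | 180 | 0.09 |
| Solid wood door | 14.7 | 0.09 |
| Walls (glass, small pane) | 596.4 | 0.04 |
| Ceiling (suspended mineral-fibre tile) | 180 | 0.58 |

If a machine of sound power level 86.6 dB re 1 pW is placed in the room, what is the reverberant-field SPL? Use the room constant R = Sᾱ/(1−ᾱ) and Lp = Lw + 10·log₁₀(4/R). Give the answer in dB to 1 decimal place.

70.1 dB

Σ(Sᵢαᵢ) = 23.5·0.05 + 13.4·0.44 + 180·0.09 + 14.7·0.09 + 596.4·0.04 + 180·0.58 = 152.850; total area S = 1008.0 sq m.
ᾱ = 0.1516, so room constant R = A/(1−ᾱ) = 180.163 sq m.
Lp = 86.6 + 10·log₁₀(4/180.163) = 86.6 + (-16.54) = 70.1 dB.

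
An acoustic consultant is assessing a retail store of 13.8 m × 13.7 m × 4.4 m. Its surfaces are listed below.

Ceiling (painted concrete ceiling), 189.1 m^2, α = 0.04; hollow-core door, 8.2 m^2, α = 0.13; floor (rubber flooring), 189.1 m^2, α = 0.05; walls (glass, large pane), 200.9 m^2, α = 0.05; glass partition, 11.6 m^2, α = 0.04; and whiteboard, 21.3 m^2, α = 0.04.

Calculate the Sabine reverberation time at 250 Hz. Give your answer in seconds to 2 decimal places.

Total absorption A = 189.1·0.04 + 8.2·0.13 + 189.1·0.05 + 200.9·0.05 + 11.6·0.04 + 21.3·0.04
  = 7.564 + 1.066 + 9.455 + 10.045 + 0.464 + 0.852 = 29.446 m^2 sabins.
Room volume: 831.864 m³.
T = 0.161 V/A = 0.161·831.864/29.446 = 4.55 s.

4.55 seconds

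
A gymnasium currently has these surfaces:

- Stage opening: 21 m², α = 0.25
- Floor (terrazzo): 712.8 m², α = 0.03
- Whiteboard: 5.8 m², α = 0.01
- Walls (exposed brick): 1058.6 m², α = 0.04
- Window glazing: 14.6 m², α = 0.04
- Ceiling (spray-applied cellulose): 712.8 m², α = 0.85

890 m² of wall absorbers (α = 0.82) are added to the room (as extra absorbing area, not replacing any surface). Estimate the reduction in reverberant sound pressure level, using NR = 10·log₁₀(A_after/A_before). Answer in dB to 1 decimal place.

3.2 dB

A_before = Σ Sᵢαᵢ = 21×0.25 + 712.8×0.03 + 5.8×0.01 + 1058.6×0.04 + 14.6×0.04 + 712.8×0.85 = 675.500 sabins.
Treatment contributes 890·0.82 = 729.800 sabins.
New total A_after = 1405.300 sabins.
NR = 10·log₁₀(1405.300/675.500) = 3.2 dB.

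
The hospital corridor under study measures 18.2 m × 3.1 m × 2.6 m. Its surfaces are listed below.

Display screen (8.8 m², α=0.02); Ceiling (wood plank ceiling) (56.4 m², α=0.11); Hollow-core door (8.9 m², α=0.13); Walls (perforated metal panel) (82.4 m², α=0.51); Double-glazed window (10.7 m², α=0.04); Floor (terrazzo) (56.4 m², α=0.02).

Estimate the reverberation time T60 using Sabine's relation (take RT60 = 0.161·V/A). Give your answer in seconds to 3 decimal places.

0.462 s

Summing Sᵢαᵢ: 0.176 + 6.204 + 1.157 + 42.024 + 0.428 + 1.128 → A = 51.117 sabins.
V = 18.2·3.1·2.6 = 146.692 m³.
RT60 = 0.161 · V / A = 0.161 × 146.692 / 51.117 = 0.462 s.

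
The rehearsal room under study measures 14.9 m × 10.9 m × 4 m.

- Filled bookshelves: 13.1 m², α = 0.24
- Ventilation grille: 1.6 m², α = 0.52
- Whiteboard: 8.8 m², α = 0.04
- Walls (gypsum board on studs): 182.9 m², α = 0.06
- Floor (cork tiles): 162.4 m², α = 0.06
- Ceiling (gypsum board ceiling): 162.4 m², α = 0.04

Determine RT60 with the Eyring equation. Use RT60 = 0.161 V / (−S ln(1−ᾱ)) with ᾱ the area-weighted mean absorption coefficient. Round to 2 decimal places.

3.22 s

Total surface area S = 13.1 + 1.6 + 8.8 + 182.9 + 162.4 + 162.4 = 531.2 m².
Σ(Sᵢαᵢ) = 13.1·0.24 + 1.6·0.52 + 8.8·0.04 + 182.9·0.06 + 162.4·0.06 + 162.4·0.04 = 31.542.
Mean coefficient ᾱ = A/S = 0.0594.
Eyring denominator: −S ln(1−ᾱ) = 32.529.
V = 14.9 × 10.9 × 4 = 649.64 m³.
RT60 = 0.161 × 649.64 / 32.529 = 3.22 s.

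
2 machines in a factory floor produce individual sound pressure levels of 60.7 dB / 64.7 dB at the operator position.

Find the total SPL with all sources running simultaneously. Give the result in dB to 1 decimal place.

66.2 dB

Σ 10^(Lᵢ/10) = 4.126e+06.
Combined level = 10 log₁₀(4.126e+06) = 66.2 dB.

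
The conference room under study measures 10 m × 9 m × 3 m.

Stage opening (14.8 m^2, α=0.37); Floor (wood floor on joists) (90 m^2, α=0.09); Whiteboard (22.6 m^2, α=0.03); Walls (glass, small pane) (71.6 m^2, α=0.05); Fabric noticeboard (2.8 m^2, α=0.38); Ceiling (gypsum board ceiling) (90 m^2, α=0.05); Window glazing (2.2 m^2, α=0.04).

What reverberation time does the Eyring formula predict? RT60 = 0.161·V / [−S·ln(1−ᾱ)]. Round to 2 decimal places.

1.78 s

Total surface area S = 14.8 + 90 + 22.6 + 71.6 + 2.8 + 90 + 2.2 = 294.0 m^2.
Absorption A = 14.8·0.37 + 90·0.09 + 22.6·0.03 + 71.6·0.05 + 2.8·0.38 + 90·0.05 + 2.2·0.04 = 23.486 sabins.
ᾱ = 23.486 / 294.0 = 0.0799.
−S·ln(1−ᾱ) = −294.0 × ln(1 − 0.0799) = 24.482.
V = 10 × 9 × 3 = 270 m³.
RT60 = 0.161 × 270 / 24.482 = 1.78 s.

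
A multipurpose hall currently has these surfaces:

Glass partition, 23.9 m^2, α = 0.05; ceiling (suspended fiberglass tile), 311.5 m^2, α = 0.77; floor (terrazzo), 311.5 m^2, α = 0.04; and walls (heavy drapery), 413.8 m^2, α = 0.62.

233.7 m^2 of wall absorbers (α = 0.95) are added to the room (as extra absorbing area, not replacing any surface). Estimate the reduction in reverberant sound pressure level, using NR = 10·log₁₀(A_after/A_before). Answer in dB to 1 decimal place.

1.6 dB

Equivalent absorption area: A_before = 23.9·0.05 + 311.5·0.77 + 311.5·0.04 + 413.8·0.62 = 510.066 m^2.
Treatment contributes 233.7·0.95 = 222.015 sabins.
New total A_after = 732.081 sabins.
NR = 10·log₁₀(732.081/510.066) = 1.6 dB.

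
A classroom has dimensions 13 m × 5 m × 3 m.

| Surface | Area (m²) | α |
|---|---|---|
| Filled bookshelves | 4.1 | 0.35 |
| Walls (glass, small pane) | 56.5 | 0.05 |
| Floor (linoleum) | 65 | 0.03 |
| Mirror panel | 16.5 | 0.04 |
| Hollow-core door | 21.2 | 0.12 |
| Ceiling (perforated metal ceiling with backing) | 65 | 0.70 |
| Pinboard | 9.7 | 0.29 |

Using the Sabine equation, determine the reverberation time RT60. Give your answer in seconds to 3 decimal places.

0.544 sec

Total absorption A = 4.1·0.35 + 56.5·0.05 + 65·0.03 + 16.5·0.04 + 21.2·0.12 + 65·0.70 + 9.7·0.29
  = 1.435 + 2.825 + 1.950 + 0.660 + 2.544 + 45.500 + 2.813 = 57.727 m² sabins.
Volume V = 13 × 5 × 3 = 195 m³.
RT60 = 0.161 · V / A = 0.161 × 195 / 57.727 = 0.544 s.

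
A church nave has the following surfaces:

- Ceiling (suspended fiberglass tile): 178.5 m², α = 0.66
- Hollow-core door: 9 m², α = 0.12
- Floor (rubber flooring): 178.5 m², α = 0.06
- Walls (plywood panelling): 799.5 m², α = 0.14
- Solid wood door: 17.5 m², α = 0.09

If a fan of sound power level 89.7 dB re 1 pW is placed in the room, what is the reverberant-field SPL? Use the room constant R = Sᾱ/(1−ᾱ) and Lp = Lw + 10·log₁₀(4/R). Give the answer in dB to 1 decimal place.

A = 243.105 sabins; S = 1183.0 m².
ᾱ = 0.2055, so room constant R = A/(1−ᾱ) = 305.985 m².
Lp = Lw + 10 log₁₀(4/R) = 89.7 -18.84 = 70.9 dB.

70.9 dB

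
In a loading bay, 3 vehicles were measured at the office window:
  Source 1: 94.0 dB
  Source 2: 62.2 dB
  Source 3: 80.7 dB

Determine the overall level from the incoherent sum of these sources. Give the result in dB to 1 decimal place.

94.2 dB

Sum in the linear (power) domain: Σ 10^(Lᵢ/10) = 10^(94.0/10) + 10^(62.2/10) + 10^(80.7/10) = 2.631e+09.
Combined level = 10 log₁₀(2.631e+09) = 94.2 dB.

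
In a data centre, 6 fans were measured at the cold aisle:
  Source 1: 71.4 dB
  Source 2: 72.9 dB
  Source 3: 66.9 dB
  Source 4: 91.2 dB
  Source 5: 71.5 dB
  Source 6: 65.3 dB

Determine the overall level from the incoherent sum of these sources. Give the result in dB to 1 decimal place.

91.4 dB

Sum in the linear (power) domain: Σ 10^(Lᵢ/10) = 10^(71.4/10) + 10^(72.9/10) + 10^(66.9/10) + 10^(91.2/10) + 10^(71.5/10) + 10^(65.3/10) = 1.374e+09.
Back to dB: 10·log₁₀ Σ = 91.4 dB.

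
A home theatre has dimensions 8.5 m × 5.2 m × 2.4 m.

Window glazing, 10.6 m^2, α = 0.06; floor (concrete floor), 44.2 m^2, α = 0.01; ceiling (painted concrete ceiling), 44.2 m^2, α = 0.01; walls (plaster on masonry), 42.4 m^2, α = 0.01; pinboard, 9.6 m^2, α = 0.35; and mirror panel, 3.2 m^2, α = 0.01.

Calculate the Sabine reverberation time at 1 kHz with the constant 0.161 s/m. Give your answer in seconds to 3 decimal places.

Total absorption A = 10.6·0.06 + 44.2·0.01 + 44.2·0.01 + 42.4·0.01 + 9.6·0.35 + 3.2·0.01
  = 0.636 + 0.442 + 0.442 + 0.424 + 3.360 + 0.032 = 5.336 m^2 sabins.
V = 8.5·5.2·2.4 = 106.08 m³.
Sabine: RT60 = 0.161 × 106.08 / 5.336 = 3.201 s.

3.201 s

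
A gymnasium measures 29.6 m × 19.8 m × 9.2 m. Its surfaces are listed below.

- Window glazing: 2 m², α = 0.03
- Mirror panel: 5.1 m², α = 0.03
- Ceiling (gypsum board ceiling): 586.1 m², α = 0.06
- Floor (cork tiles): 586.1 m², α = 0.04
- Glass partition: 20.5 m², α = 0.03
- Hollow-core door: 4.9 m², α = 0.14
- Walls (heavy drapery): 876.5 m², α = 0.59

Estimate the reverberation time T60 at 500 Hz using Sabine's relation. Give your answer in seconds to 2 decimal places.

Total absorption A = 2·0.03 + 5.1·0.03 + 586.1·0.06 + 586.1·0.04 + 20.5·0.03 + 4.9·0.14 + 876.5·0.59
  = 0.060 + 0.153 + 35.166 + 23.444 + 0.615 + 0.686 + 517.135 = 577.259 m² sabins.
V = 29.6·19.8·9.2 = 5391.936 m³.
RT60 = 0.161 · V / A = 0.161 × 5391.936 / 577.259 = 1.50 s.

1.50 s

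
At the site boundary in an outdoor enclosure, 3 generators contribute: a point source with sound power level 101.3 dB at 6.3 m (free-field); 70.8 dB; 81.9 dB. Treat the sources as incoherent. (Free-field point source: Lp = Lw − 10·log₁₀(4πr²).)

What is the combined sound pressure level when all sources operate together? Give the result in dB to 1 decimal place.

82.9 dB

Source at 6.3 m: Lp = 101.3 − 10·log₁₀(4π·6.3²) = 101.3 − 10·log₁₀(498.759) = 74.3 dB.
Sum in the linear (power) domain: Σ 10^(Lᵢ/10) = 10^(74.3/10) + 10^(70.8/10) + 10^(81.9/10) = 1.938e+08.
Combined level = 10 log₁₀(1.938e+08) = 82.9 dB.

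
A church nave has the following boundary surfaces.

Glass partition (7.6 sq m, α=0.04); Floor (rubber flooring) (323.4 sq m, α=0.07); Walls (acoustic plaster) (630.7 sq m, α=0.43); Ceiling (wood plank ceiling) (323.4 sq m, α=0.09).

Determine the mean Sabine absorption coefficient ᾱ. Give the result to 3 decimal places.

Total surface area S = 1285.1 sq m.
A = 7.6·0.04 + 323.4·0.07 + 630.7·0.43 + 323.4·0.09 = 323.249 sabins.
ᾱ = 323.249 / 1285.1 = 0.252.

0.252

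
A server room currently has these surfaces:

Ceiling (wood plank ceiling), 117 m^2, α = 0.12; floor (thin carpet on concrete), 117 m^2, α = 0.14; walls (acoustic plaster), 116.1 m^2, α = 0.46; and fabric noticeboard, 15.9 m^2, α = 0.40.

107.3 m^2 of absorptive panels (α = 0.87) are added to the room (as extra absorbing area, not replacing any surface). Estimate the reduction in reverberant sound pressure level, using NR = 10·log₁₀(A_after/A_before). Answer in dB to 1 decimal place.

A_before = Σ Sᵢαᵢ = 117×0.12 + 117×0.14 + 116.1×0.46 + 15.9×0.40 = 90.186 sabins.
Treatment contributes 107.3·0.87 = 93.351 sabins.
New total A_after = 183.537 sabins.
Reduction = 10 log₁₀(A_after/A_before) = 10 log₁₀(2.0351) = 3.1 dB.

3.1 dB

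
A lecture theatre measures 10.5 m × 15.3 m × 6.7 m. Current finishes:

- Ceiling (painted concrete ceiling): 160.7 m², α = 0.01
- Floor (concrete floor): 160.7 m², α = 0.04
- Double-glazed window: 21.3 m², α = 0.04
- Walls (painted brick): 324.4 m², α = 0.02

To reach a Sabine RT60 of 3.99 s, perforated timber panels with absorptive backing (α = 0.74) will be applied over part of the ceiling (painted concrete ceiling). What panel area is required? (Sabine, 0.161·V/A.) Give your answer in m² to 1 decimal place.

38.4

Total absorption A₁ = 160.7*0.01 + 160.7*0.04 + 21.3*0.04 + 324.4*0.02
  = 1.607 + 6.428 + 0.852 + 6.488 = 15.375 m² sabins.
Required A₂ = 0.161·1076.355/3.99 = 43.432 sabins.
Absorption to add: 43.432 − 15.375 = 28.057 sabins.
Net gain per m²: Δα = 0.74 − 0.01 = 0.73.
Panel area = 28.057 / 0.73 = 38.4 m².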